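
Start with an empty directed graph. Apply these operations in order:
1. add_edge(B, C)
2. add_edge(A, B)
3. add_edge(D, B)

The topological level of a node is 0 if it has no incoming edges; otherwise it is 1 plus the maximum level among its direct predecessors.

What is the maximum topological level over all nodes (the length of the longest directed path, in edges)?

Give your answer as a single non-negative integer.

Answer: 2

Derivation:
Op 1: add_edge(B, C). Edges now: 1
Op 2: add_edge(A, B). Edges now: 2
Op 3: add_edge(D, B). Edges now: 3
Compute levels (Kahn BFS):
  sources (in-degree 0): A, D
  process A: level=0
    A->B: in-degree(B)=1, level(B)>=1
  process D: level=0
    D->B: in-degree(B)=0, level(B)=1, enqueue
  process B: level=1
    B->C: in-degree(C)=0, level(C)=2, enqueue
  process C: level=2
All levels: A:0, B:1, C:2, D:0
max level = 2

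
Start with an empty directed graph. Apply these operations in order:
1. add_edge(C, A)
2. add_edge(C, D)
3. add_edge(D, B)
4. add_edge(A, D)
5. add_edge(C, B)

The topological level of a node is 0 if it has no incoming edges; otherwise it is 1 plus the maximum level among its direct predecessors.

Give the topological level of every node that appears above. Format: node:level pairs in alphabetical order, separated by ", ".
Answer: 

Answer: A:1, B:3, C:0, D:2

Derivation:
Op 1: add_edge(C, A). Edges now: 1
Op 2: add_edge(C, D). Edges now: 2
Op 3: add_edge(D, B). Edges now: 3
Op 4: add_edge(A, D). Edges now: 4
Op 5: add_edge(C, B). Edges now: 5
Compute levels (Kahn BFS):
  sources (in-degree 0): C
  process C: level=0
    C->A: in-degree(A)=0, level(A)=1, enqueue
    C->B: in-degree(B)=1, level(B)>=1
    C->D: in-degree(D)=1, level(D)>=1
  process A: level=1
    A->D: in-degree(D)=0, level(D)=2, enqueue
  process D: level=2
    D->B: in-degree(B)=0, level(B)=3, enqueue
  process B: level=3
All levels: A:1, B:3, C:0, D:2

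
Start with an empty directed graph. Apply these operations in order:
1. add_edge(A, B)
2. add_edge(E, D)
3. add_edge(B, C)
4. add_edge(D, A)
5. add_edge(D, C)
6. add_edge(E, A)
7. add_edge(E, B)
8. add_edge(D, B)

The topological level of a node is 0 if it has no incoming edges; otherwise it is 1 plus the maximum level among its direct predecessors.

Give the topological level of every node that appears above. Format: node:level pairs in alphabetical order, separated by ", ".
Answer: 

Answer: A:2, B:3, C:4, D:1, E:0

Derivation:
Op 1: add_edge(A, B). Edges now: 1
Op 2: add_edge(E, D). Edges now: 2
Op 3: add_edge(B, C). Edges now: 3
Op 4: add_edge(D, A). Edges now: 4
Op 5: add_edge(D, C). Edges now: 5
Op 6: add_edge(E, A). Edges now: 6
Op 7: add_edge(E, B). Edges now: 7
Op 8: add_edge(D, B). Edges now: 8
Compute levels (Kahn BFS):
  sources (in-degree 0): E
  process E: level=0
    E->A: in-degree(A)=1, level(A)>=1
    E->B: in-degree(B)=2, level(B)>=1
    E->D: in-degree(D)=0, level(D)=1, enqueue
  process D: level=1
    D->A: in-degree(A)=0, level(A)=2, enqueue
    D->B: in-degree(B)=1, level(B)>=2
    D->C: in-degree(C)=1, level(C)>=2
  process A: level=2
    A->B: in-degree(B)=0, level(B)=3, enqueue
  process B: level=3
    B->C: in-degree(C)=0, level(C)=4, enqueue
  process C: level=4
All levels: A:2, B:3, C:4, D:1, E:0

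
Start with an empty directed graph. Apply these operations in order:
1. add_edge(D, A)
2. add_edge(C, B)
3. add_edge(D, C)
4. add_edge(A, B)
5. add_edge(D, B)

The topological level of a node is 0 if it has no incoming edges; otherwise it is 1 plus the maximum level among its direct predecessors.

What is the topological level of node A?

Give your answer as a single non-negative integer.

Answer: 1

Derivation:
Op 1: add_edge(D, A). Edges now: 1
Op 2: add_edge(C, B). Edges now: 2
Op 3: add_edge(D, C). Edges now: 3
Op 4: add_edge(A, B). Edges now: 4
Op 5: add_edge(D, B). Edges now: 5
Compute levels (Kahn BFS):
  sources (in-degree 0): D
  process D: level=0
    D->A: in-degree(A)=0, level(A)=1, enqueue
    D->B: in-degree(B)=2, level(B)>=1
    D->C: in-degree(C)=0, level(C)=1, enqueue
  process A: level=1
    A->B: in-degree(B)=1, level(B)>=2
  process C: level=1
    C->B: in-degree(B)=0, level(B)=2, enqueue
  process B: level=2
All levels: A:1, B:2, C:1, D:0
level(A) = 1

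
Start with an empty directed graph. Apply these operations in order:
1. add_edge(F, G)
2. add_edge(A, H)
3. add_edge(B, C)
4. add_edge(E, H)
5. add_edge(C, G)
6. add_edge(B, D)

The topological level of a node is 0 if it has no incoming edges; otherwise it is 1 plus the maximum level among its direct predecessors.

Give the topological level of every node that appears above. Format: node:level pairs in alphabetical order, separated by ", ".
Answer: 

Answer: A:0, B:0, C:1, D:1, E:0, F:0, G:2, H:1

Derivation:
Op 1: add_edge(F, G). Edges now: 1
Op 2: add_edge(A, H). Edges now: 2
Op 3: add_edge(B, C). Edges now: 3
Op 4: add_edge(E, H). Edges now: 4
Op 5: add_edge(C, G). Edges now: 5
Op 6: add_edge(B, D). Edges now: 6
Compute levels (Kahn BFS):
  sources (in-degree 0): A, B, E, F
  process A: level=0
    A->H: in-degree(H)=1, level(H)>=1
  process B: level=0
    B->C: in-degree(C)=0, level(C)=1, enqueue
    B->D: in-degree(D)=0, level(D)=1, enqueue
  process E: level=0
    E->H: in-degree(H)=0, level(H)=1, enqueue
  process F: level=0
    F->G: in-degree(G)=1, level(G)>=1
  process C: level=1
    C->G: in-degree(G)=0, level(G)=2, enqueue
  process D: level=1
  process H: level=1
  process G: level=2
All levels: A:0, B:0, C:1, D:1, E:0, F:0, G:2, H:1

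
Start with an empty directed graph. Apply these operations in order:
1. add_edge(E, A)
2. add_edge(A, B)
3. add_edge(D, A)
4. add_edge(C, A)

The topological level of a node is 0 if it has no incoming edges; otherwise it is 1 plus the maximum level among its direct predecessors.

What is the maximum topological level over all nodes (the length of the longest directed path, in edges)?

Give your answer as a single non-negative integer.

Op 1: add_edge(E, A). Edges now: 1
Op 2: add_edge(A, B). Edges now: 2
Op 3: add_edge(D, A). Edges now: 3
Op 4: add_edge(C, A). Edges now: 4
Compute levels (Kahn BFS):
  sources (in-degree 0): C, D, E
  process C: level=0
    C->A: in-degree(A)=2, level(A)>=1
  process D: level=0
    D->A: in-degree(A)=1, level(A)>=1
  process E: level=0
    E->A: in-degree(A)=0, level(A)=1, enqueue
  process A: level=1
    A->B: in-degree(B)=0, level(B)=2, enqueue
  process B: level=2
All levels: A:1, B:2, C:0, D:0, E:0
max level = 2

Answer: 2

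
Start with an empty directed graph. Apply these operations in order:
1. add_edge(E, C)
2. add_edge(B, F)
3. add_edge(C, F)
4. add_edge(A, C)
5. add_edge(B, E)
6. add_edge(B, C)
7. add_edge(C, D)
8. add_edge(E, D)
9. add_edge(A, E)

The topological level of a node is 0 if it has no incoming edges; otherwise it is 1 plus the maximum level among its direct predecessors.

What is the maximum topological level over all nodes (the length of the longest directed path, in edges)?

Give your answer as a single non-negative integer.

Op 1: add_edge(E, C). Edges now: 1
Op 2: add_edge(B, F). Edges now: 2
Op 3: add_edge(C, F). Edges now: 3
Op 4: add_edge(A, C). Edges now: 4
Op 5: add_edge(B, E). Edges now: 5
Op 6: add_edge(B, C). Edges now: 6
Op 7: add_edge(C, D). Edges now: 7
Op 8: add_edge(E, D). Edges now: 8
Op 9: add_edge(A, E). Edges now: 9
Compute levels (Kahn BFS):
  sources (in-degree 0): A, B
  process A: level=0
    A->C: in-degree(C)=2, level(C)>=1
    A->E: in-degree(E)=1, level(E)>=1
  process B: level=0
    B->C: in-degree(C)=1, level(C)>=1
    B->E: in-degree(E)=0, level(E)=1, enqueue
    B->F: in-degree(F)=1, level(F)>=1
  process E: level=1
    E->C: in-degree(C)=0, level(C)=2, enqueue
    E->D: in-degree(D)=1, level(D)>=2
  process C: level=2
    C->D: in-degree(D)=0, level(D)=3, enqueue
    C->F: in-degree(F)=0, level(F)=3, enqueue
  process D: level=3
  process F: level=3
All levels: A:0, B:0, C:2, D:3, E:1, F:3
max level = 3

Answer: 3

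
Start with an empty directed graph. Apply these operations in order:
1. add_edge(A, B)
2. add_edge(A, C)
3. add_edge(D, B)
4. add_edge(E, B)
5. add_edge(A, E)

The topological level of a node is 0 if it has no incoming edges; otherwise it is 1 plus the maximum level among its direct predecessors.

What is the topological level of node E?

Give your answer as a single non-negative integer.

Answer: 1

Derivation:
Op 1: add_edge(A, B). Edges now: 1
Op 2: add_edge(A, C). Edges now: 2
Op 3: add_edge(D, B). Edges now: 3
Op 4: add_edge(E, B). Edges now: 4
Op 5: add_edge(A, E). Edges now: 5
Compute levels (Kahn BFS):
  sources (in-degree 0): A, D
  process A: level=0
    A->B: in-degree(B)=2, level(B)>=1
    A->C: in-degree(C)=0, level(C)=1, enqueue
    A->E: in-degree(E)=0, level(E)=1, enqueue
  process D: level=0
    D->B: in-degree(B)=1, level(B)>=1
  process C: level=1
  process E: level=1
    E->B: in-degree(B)=0, level(B)=2, enqueue
  process B: level=2
All levels: A:0, B:2, C:1, D:0, E:1
level(E) = 1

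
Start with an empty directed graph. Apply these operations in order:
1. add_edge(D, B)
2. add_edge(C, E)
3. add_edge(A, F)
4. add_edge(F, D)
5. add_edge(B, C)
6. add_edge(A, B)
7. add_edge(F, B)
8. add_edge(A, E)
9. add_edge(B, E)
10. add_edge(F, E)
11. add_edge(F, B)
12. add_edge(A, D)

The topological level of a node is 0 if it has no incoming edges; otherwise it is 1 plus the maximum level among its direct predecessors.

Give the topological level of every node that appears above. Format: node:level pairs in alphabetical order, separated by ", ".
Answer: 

Answer: A:0, B:3, C:4, D:2, E:5, F:1

Derivation:
Op 1: add_edge(D, B). Edges now: 1
Op 2: add_edge(C, E). Edges now: 2
Op 3: add_edge(A, F). Edges now: 3
Op 4: add_edge(F, D). Edges now: 4
Op 5: add_edge(B, C). Edges now: 5
Op 6: add_edge(A, B). Edges now: 6
Op 7: add_edge(F, B). Edges now: 7
Op 8: add_edge(A, E). Edges now: 8
Op 9: add_edge(B, E). Edges now: 9
Op 10: add_edge(F, E). Edges now: 10
Op 11: add_edge(F, B) (duplicate, no change). Edges now: 10
Op 12: add_edge(A, D). Edges now: 11
Compute levels (Kahn BFS):
  sources (in-degree 0): A
  process A: level=0
    A->B: in-degree(B)=2, level(B)>=1
    A->D: in-degree(D)=1, level(D)>=1
    A->E: in-degree(E)=3, level(E)>=1
    A->F: in-degree(F)=0, level(F)=1, enqueue
  process F: level=1
    F->B: in-degree(B)=1, level(B)>=2
    F->D: in-degree(D)=0, level(D)=2, enqueue
    F->E: in-degree(E)=2, level(E)>=2
  process D: level=2
    D->B: in-degree(B)=0, level(B)=3, enqueue
  process B: level=3
    B->C: in-degree(C)=0, level(C)=4, enqueue
    B->E: in-degree(E)=1, level(E)>=4
  process C: level=4
    C->E: in-degree(E)=0, level(E)=5, enqueue
  process E: level=5
All levels: A:0, B:3, C:4, D:2, E:5, F:1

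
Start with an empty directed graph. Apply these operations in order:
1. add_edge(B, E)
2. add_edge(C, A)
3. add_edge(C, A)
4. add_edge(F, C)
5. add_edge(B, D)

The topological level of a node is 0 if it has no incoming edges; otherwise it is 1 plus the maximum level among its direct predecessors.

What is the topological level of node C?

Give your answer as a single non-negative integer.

Answer: 1

Derivation:
Op 1: add_edge(B, E). Edges now: 1
Op 2: add_edge(C, A). Edges now: 2
Op 3: add_edge(C, A) (duplicate, no change). Edges now: 2
Op 4: add_edge(F, C). Edges now: 3
Op 5: add_edge(B, D). Edges now: 4
Compute levels (Kahn BFS):
  sources (in-degree 0): B, F
  process B: level=0
    B->D: in-degree(D)=0, level(D)=1, enqueue
    B->E: in-degree(E)=0, level(E)=1, enqueue
  process F: level=0
    F->C: in-degree(C)=0, level(C)=1, enqueue
  process D: level=1
  process E: level=1
  process C: level=1
    C->A: in-degree(A)=0, level(A)=2, enqueue
  process A: level=2
All levels: A:2, B:0, C:1, D:1, E:1, F:0
level(C) = 1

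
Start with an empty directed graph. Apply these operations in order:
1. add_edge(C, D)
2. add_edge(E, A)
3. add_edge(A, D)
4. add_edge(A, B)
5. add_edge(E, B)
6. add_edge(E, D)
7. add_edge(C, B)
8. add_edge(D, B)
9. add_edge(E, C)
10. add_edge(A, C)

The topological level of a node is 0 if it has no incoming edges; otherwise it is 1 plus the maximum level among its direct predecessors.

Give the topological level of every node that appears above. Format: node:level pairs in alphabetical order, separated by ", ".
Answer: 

Answer: A:1, B:4, C:2, D:3, E:0

Derivation:
Op 1: add_edge(C, D). Edges now: 1
Op 2: add_edge(E, A). Edges now: 2
Op 3: add_edge(A, D). Edges now: 3
Op 4: add_edge(A, B). Edges now: 4
Op 5: add_edge(E, B). Edges now: 5
Op 6: add_edge(E, D). Edges now: 6
Op 7: add_edge(C, B). Edges now: 7
Op 8: add_edge(D, B). Edges now: 8
Op 9: add_edge(E, C). Edges now: 9
Op 10: add_edge(A, C). Edges now: 10
Compute levels (Kahn BFS):
  sources (in-degree 0): E
  process E: level=0
    E->A: in-degree(A)=0, level(A)=1, enqueue
    E->B: in-degree(B)=3, level(B)>=1
    E->C: in-degree(C)=1, level(C)>=1
    E->D: in-degree(D)=2, level(D)>=1
  process A: level=1
    A->B: in-degree(B)=2, level(B)>=2
    A->C: in-degree(C)=0, level(C)=2, enqueue
    A->D: in-degree(D)=1, level(D)>=2
  process C: level=2
    C->B: in-degree(B)=1, level(B)>=3
    C->D: in-degree(D)=0, level(D)=3, enqueue
  process D: level=3
    D->B: in-degree(B)=0, level(B)=4, enqueue
  process B: level=4
All levels: A:1, B:4, C:2, D:3, E:0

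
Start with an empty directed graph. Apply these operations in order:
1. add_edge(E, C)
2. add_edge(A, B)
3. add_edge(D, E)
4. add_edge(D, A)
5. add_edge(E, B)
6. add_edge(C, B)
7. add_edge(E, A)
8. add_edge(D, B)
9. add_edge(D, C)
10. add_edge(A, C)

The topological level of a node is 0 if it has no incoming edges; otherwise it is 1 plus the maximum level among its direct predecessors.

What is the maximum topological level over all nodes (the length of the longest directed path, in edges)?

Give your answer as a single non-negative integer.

Op 1: add_edge(E, C). Edges now: 1
Op 2: add_edge(A, B). Edges now: 2
Op 3: add_edge(D, E). Edges now: 3
Op 4: add_edge(D, A). Edges now: 4
Op 5: add_edge(E, B). Edges now: 5
Op 6: add_edge(C, B). Edges now: 6
Op 7: add_edge(E, A). Edges now: 7
Op 8: add_edge(D, B). Edges now: 8
Op 9: add_edge(D, C). Edges now: 9
Op 10: add_edge(A, C). Edges now: 10
Compute levels (Kahn BFS):
  sources (in-degree 0): D
  process D: level=0
    D->A: in-degree(A)=1, level(A)>=1
    D->B: in-degree(B)=3, level(B)>=1
    D->C: in-degree(C)=2, level(C)>=1
    D->E: in-degree(E)=0, level(E)=1, enqueue
  process E: level=1
    E->A: in-degree(A)=0, level(A)=2, enqueue
    E->B: in-degree(B)=2, level(B)>=2
    E->C: in-degree(C)=1, level(C)>=2
  process A: level=2
    A->B: in-degree(B)=1, level(B)>=3
    A->C: in-degree(C)=0, level(C)=3, enqueue
  process C: level=3
    C->B: in-degree(B)=0, level(B)=4, enqueue
  process B: level=4
All levels: A:2, B:4, C:3, D:0, E:1
max level = 4

Answer: 4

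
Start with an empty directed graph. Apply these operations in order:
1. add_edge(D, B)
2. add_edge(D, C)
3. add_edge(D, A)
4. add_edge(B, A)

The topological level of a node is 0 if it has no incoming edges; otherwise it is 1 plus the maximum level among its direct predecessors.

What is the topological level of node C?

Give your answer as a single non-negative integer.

Answer: 1

Derivation:
Op 1: add_edge(D, B). Edges now: 1
Op 2: add_edge(D, C). Edges now: 2
Op 3: add_edge(D, A). Edges now: 3
Op 4: add_edge(B, A). Edges now: 4
Compute levels (Kahn BFS):
  sources (in-degree 0): D
  process D: level=0
    D->A: in-degree(A)=1, level(A)>=1
    D->B: in-degree(B)=0, level(B)=1, enqueue
    D->C: in-degree(C)=0, level(C)=1, enqueue
  process B: level=1
    B->A: in-degree(A)=0, level(A)=2, enqueue
  process C: level=1
  process A: level=2
All levels: A:2, B:1, C:1, D:0
level(C) = 1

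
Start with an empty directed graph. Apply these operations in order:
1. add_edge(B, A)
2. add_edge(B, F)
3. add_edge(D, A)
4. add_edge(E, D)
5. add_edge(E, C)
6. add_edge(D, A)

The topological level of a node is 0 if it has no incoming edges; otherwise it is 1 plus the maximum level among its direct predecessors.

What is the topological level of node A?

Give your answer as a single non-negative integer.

Answer: 2

Derivation:
Op 1: add_edge(B, A). Edges now: 1
Op 2: add_edge(B, F). Edges now: 2
Op 3: add_edge(D, A). Edges now: 3
Op 4: add_edge(E, D). Edges now: 4
Op 5: add_edge(E, C). Edges now: 5
Op 6: add_edge(D, A) (duplicate, no change). Edges now: 5
Compute levels (Kahn BFS):
  sources (in-degree 0): B, E
  process B: level=0
    B->A: in-degree(A)=1, level(A)>=1
    B->F: in-degree(F)=0, level(F)=1, enqueue
  process E: level=0
    E->C: in-degree(C)=0, level(C)=1, enqueue
    E->D: in-degree(D)=0, level(D)=1, enqueue
  process F: level=1
  process C: level=1
  process D: level=1
    D->A: in-degree(A)=0, level(A)=2, enqueue
  process A: level=2
All levels: A:2, B:0, C:1, D:1, E:0, F:1
level(A) = 2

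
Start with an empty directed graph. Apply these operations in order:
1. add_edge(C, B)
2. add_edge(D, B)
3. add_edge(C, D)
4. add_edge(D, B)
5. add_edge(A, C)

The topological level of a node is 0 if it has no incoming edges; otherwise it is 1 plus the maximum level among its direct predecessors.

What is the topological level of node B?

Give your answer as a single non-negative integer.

Answer: 3

Derivation:
Op 1: add_edge(C, B). Edges now: 1
Op 2: add_edge(D, B). Edges now: 2
Op 3: add_edge(C, D). Edges now: 3
Op 4: add_edge(D, B) (duplicate, no change). Edges now: 3
Op 5: add_edge(A, C). Edges now: 4
Compute levels (Kahn BFS):
  sources (in-degree 0): A
  process A: level=0
    A->C: in-degree(C)=0, level(C)=1, enqueue
  process C: level=1
    C->B: in-degree(B)=1, level(B)>=2
    C->D: in-degree(D)=0, level(D)=2, enqueue
  process D: level=2
    D->B: in-degree(B)=0, level(B)=3, enqueue
  process B: level=3
All levels: A:0, B:3, C:1, D:2
level(B) = 3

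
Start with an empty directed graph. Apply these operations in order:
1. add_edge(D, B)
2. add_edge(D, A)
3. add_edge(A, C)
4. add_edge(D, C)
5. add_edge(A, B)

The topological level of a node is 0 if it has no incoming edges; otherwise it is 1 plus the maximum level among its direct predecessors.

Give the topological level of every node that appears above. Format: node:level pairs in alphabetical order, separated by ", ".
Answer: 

Op 1: add_edge(D, B). Edges now: 1
Op 2: add_edge(D, A). Edges now: 2
Op 3: add_edge(A, C). Edges now: 3
Op 4: add_edge(D, C). Edges now: 4
Op 5: add_edge(A, B). Edges now: 5
Compute levels (Kahn BFS):
  sources (in-degree 0): D
  process D: level=0
    D->A: in-degree(A)=0, level(A)=1, enqueue
    D->B: in-degree(B)=1, level(B)>=1
    D->C: in-degree(C)=1, level(C)>=1
  process A: level=1
    A->B: in-degree(B)=0, level(B)=2, enqueue
    A->C: in-degree(C)=0, level(C)=2, enqueue
  process B: level=2
  process C: level=2
All levels: A:1, B:2, C:2, D:0

Answer: A:1, B:2, C:2, D:0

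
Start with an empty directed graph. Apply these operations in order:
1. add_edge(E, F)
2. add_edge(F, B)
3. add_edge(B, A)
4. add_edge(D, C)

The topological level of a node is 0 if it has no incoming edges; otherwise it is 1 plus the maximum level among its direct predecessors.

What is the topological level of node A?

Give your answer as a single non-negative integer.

Answer: 3

Derivation:
Op 1: add_edge(E, F). Edges now: 1
Op 2: add_edge(F, B). Edges now: 2
Op 3: add_edge(B, A). Edges now: 3
Op 4: add_edge(D, C). Edges now: 4
Compute levels (Kahn BFS):
  sources (in-degree 0): D, E
  process D: level=0
    D->C: in-degree(C)=0, level(C)=1, enqueue
  process E: level=0
    E->F: in-degree(F)=0, level(F)=1, enqueue
  process C: level=1
  process F: level=1
    F->B: in-degree(B)=0, level(B)=2, enqueue
  process B: level=2
    B->A: in-degree(A)=0, level(A)=3, enqueue
  process A: level=3
All levels: A:3, B:2, C:1, D:0, E:0, F:1
level(A) = 3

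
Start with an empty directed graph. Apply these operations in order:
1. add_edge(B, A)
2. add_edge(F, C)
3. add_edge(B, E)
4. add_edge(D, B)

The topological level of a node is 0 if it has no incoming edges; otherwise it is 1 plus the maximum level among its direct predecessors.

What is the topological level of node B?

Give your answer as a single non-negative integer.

Answer: 1

Derivation:
Op 1: add_edge(B, A). Edges now: 1
Op 2: add_edge(F, C). Edges now: 2
Op 3: add_edge(B, E). Edges now: 3
Op 4: add_edge(D, B). Edges now: 4
Compute levels (Kahn BFS):
  sources (in-degree 0): D, F
  process D: level=0
    D->B: in-degree(B)=0, level(B)=1, enqueue
  process F: level=0
    F->C: in-degree(C)=0, level(C)=1, enqueue
  process B: level=1
    B->A: in-degree(A)=0, level(A)=2, enqueue
    B->E: in-degree(E)=0, level(E)=2, enqueue
  process C: level=1
  process A: level=2
  process E: level=2
All levels: A:2, B:1, C:1, D:0, E:2, F:0
level(B) = 1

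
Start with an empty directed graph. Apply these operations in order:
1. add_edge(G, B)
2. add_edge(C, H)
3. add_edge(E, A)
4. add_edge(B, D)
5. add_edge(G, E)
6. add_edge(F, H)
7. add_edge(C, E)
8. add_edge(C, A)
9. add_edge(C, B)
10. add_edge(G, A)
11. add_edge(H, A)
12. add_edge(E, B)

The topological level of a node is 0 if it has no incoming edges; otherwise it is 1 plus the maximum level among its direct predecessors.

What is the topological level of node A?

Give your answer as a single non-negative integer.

Answer: 2

Derivation:
Op 1: add_edge(G, B). Edges now: 1
Op 2: add_edge(C, H). Edges now: 2
Op 3: add_edge(E, A). Edges now: 3
Op 4: add_edge(B, D). Edges now: 4
Op 5: add_edge(G, E). Edges now: 5
Op 6: add_edge(F, H). Edges now: 6
Op 7: add_edge(C, E). Edges now: 7
Op 8: add_edge(C, A). Edges now: 8
Op 9: add_edge(C, B). Edges now: 9
Op 10: add_edge(G, A). Edges now: 10
Op 11: add_edge(H, A). Edges now: 11
Op 12: add_edge(E, B). Edges now: 12
Compute levels (Kahn BFS):
  sources (in-degree 0): C, F, G
  process C: level=0
    C->A: in-degree(A)=3, level(A)>=1
    C->B: in-degree(B)=2, level(B)>=1
    C->E: in-degree(E)=1, level(E)>=1
    C->H: in-degree(H)=1, level(H)>=1
  process F: level=0
    F->H: in-degree(H)=0, level(H)=1, enqueue
  process G: level=0
    G->A: in-degree(A)=2, level(A)>=1
    G->B: in-degree(B)=1, level(B)>=1
    G->E: in-degree(E)=0, level(E)=1, enqueue
  process H: level=1
    H->A: in-degree(A)=1, level(A)>=2
  process E: level=1
    E->A: in-degree(A)=0, level(A)=2, enqueue
    E->B: in-degree(B)=0, level(B)=2, enqueue
  process A: level=2
  process B: level=2
    B->D: in-degree(D)=0, level(D)=3, enqueue
  process D: level=3
All levels: A:2, B:2, C:0, D:3, E:1, F:0, G:0, H:1
level(A) = 2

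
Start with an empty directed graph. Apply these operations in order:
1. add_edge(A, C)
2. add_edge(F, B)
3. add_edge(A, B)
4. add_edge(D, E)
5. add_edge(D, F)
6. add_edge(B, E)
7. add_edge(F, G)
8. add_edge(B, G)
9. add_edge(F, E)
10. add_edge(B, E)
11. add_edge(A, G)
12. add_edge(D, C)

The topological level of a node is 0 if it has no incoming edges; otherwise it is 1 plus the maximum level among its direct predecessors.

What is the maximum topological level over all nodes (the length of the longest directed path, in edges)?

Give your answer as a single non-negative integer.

Op 1: add_edge(A, C). Edges now: 1
Op 2: add_edge(F, B). Edges now: 2
Op 3: add_edge(A, B). Edges now: 3
Op 4: add_edge(D, E). Edges now: 4
Op 5: add_edge(D, F). Edges now: 5
Op 6: add_edge(B, E). Edges now: 6
Op 7: add_edge(F, G). Edges now: 7
Op 8: add_edge(B, G). Edges now: 8
Op 9: add_edge(F, E). Edges now: 9
Op 10: add_edge(B, E) (duplicate, no change). Edges now: 9
Op 11: add_edge(A, G). Edges now: 10
Op 12: add_edge(D, C). Edges now: 11
Compute levels (Kahn BFS):
  sources (in-degree 0): A, D
  process A: level=0
    A->B: in-degree(B)=1, level(B)>=1
    A->C: in-degree(C)=1, level(C)>=1
    A->G: in-degree(G)=2, level(G)>=1
  process D: level=0
    D->C: in-degree(C)=0, level(C)=1, enqueue
    D->E: in-degree(E)=2, level(E)>=1
    D->F: in-degree(F)=0, level(F)=1, enqueue
  process C: level=1
  process F: level=1
    F->B: in-degree(B)=0, level(B)=2, enqueue
    F->E: in-degree(E)=1, level(E)>=2
    F->G: in-degree(G)=1, level(G)>=2
  process B: level=2
    B->E: in-degree(E)=0, level(E)=3, enqueue
    B->G: in-degree(G)=0, level(G)=3, enqueue
  process E: level=3
  process G: level=3
All levels: A:0, B:2, C:1, D:0, E:3, F:1, G:3
max level = 3

Answer: 3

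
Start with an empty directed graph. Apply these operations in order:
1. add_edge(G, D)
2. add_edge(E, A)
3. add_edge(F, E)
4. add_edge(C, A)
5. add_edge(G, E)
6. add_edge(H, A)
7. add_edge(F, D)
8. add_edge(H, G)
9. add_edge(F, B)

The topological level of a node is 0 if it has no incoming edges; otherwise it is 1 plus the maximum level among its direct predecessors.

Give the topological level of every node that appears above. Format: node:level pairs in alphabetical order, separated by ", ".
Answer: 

Op 1: add_edge(G, D). Edges now: 1
Op 2: add_edge(E, A). Edges now: 2
Op 3: add_edge(F, E). Edges now: 3
Op 4: add_edge(C, A). Edges now: 4
Op 5: add_edge(G, E). Edges now: 5
Op 6: add_edge(H, A). Edges now: 6
Op 7: add_edge(F, D). Edges now: 7
Op 8: add_edge(H, G). Edges now: 8
Op 9: add_edge(F, B). Edges now: 9
Compute levels (Kahn BFS):
  sources (in-degree 0): C, F, H
  process C: level=0
    C->A: in-degree(A)=2, level(A)>=1
  process F: level=0
    F->B: in-degree(B)=0, level(B)=1, enqueue
    F->D: in-degree(D)=1, level(D)>=1
    F->E: in-degree(E)=1, level(E)>=1
  process H: level=0
    H->A: in-degree(A)=1, level(A)>=1
    H->G: in-degree(G)=0, level(G)=1, enqueue
  process B: level=1
  process G: level=1
    G->D: in-degree(D)=0, level(D)=2, enqueue
    G->E: in-degree(E)=0, level(E)=2, enqueue
  process D: level=2
  process E: level=2
    E->A: in-degree(A)=0, level(A)=3, enqueue
  process A: level=3
All levels: A:3, B:1, C:0, D:2, E:2, F:0, G:1, H:0

Answer: A:3, B:1, C:0, D:2, E:2, F:0, G:1, H:0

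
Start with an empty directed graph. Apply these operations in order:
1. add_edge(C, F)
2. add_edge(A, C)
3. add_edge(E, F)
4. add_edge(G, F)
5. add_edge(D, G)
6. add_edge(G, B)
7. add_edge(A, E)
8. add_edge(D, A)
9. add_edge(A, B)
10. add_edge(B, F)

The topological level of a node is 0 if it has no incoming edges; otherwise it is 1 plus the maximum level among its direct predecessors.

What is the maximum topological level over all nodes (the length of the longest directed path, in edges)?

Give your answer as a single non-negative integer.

Op 1: add_edge(C, F). Edges now: 1
Op 2: add_edge(A, C). Edges now: 2
Op 3: add_edge(E, F). Edges now: 3
Op 4: add_edge(G, F). Edges now: 4
Op 5: add_edge(D, G). Edges now: 5
Op 6: add_edge(G, B). Edges now: 6
Op 7: add_edge(A, E). Edges now: 7
Op 8: add_edge(D, A). Edges now: 8
Op 9: add_edge(A, B). Edges now: 9
Op 10: add_edge(B, F). Edges now: 10
Compute levels (Kahn BFS):
  sources (in-degree 0): D
  process D: level=0
    D->A: in-degree(A)=0, level(A)=1, enqueue
    D->G: in-degree(G)=0, level(G)=1, enqueue
  process A: level=1
    A->B: in-degree(B)=1, level(B)>=2
    A->C: in-degree(C)=0, level(C)=2, enqueue
    A->E: in-degree(E)=0, level(E)=2, enqueue
  process G: level=1
    G->B: in-degree(B)=0, level(B)=2, enqueue
    G->F: in-degree(F)=3, level(F)>=2
  process C: level=2
    C->F: in-degree(F)=2, level(F)>=3
  process E: level=2
    E->F: in-degree(F)=1, level(F)>=3
  process B: level=2
    B->F: in-degree(F)=0, level(F)=3, enqueue
  process F: level=3
All levels: A:1, B:2, C:2, D:0, E:2, F:3, G:1
max level = 3

Answer: 3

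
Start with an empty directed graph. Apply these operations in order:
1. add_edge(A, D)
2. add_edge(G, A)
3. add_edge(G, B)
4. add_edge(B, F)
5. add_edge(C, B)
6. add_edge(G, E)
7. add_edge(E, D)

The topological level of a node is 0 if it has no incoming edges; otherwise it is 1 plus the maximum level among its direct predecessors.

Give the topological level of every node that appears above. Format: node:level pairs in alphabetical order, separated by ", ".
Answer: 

Answer: A:1, B:1, C:0, D:2, E:1, F:2, G:0

Derivation:
Op 1: add_edge(A, D). Edges now: 1
Op 2: add_edge(G, A). Edges now: 2
Op 3: add_edge(G, B). Edges now: 3
Op 4: add_edge(B, F). Edges now: 4
Op 5: add_edge(C, B). Edges now: 5
Op 6: add_edge(G, E). Edges now: 6
Op 7: add_edge(E, D). Edges now: 7
Compute levels (Kahn BFS):
  sources (in-degree 0): C, G
  process C: level=0
    C->B: in-degree(B)=1, level(B)>=1
  process G: level=0
    G->A: in-degree(A)=0, level(A)=1, enqueue
    G->B: in-degree(B)=0, level(B)=1, enqueue
    G->E: in-degree(E)=0, level(E)=1, enqueue
  process A: level=1
    A->D: in-degree(D)=1, level(D)>=2
  process B: level=1
    B->F: in-degree(F)=0, level(F)=2, enqueue
  process E: level=1
    E->D: in-degree(D)=0, level(D)=2, enqueue
  process F: level=2
  process D: level=2
All levels: A:1, B:1, C:0, D:2, E:1, F:2, G:0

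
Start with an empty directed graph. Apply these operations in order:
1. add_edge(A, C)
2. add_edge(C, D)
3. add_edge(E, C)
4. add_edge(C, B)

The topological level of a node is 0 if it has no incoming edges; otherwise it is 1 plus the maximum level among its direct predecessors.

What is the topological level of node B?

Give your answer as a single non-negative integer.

Answer: 2

Derivation:
Op 1: add_edge(A, C). Edges now: 1
Op 2: add_edge(C, D). Edges now: 2
Op 3: add_edge(E, C). Edges now: 3
Op 4: add_edge(C, B). Edges now: 4
Compute levels (Kahn BFS):
  sources (in-degree 0): A, E
  process A: level=0
    A->C: in-degree(C)=1, level(C)>=1
  process E: level=0
    E->C: in-degree(C)=0, level(C)=1, enqueue
  process C: level=1
    C->B: in-degree(B)=0, level(B)=2, enqueue
    C->D: in-degree(D)=0, level(D)=2, enqueue
  process B: level=2
  process D: level=2
All levels: A:0, B:2, C:1, D:2, E:0
level(B) = 2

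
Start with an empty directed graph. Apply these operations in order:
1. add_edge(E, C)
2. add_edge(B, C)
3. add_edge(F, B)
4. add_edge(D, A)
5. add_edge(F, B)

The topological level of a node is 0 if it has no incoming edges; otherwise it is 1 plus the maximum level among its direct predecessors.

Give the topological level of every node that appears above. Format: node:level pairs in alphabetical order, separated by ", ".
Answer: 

Answer: A:1, B:1, C:2, D:0, E:0, F:0

Derivation:
Op 1: add_edge(E, C). Edges now: 1
Op 2: add_edge(B, C). Edges now: 2
Op 3: add_edge(F, B). Edges now: 3
Op 4: add_edge(D, A). Edges now: 4
Op 5: add_edge(F, B) (duplicate, no change). Edges now: 4
Compute levels (Kahn BFS):
  sources (in-degree 0): D, E, F
  process D: level=0
    D->A: in-degree(A)=0, level(A)=1, enqueue
  process E: level=0
    E->C: in-degree(C)=1, level(C)>=1
  process F: level=0
    F->B: in-degree(B)=0, level(B)=1, enqueue
  process A: level=1
  process B: level=1
    B->C: in-degree(C)=0, level(C)=2, enqueue
  process C: level=2
All levels: A:1, B:1, C:2, D:0, E:0, F:0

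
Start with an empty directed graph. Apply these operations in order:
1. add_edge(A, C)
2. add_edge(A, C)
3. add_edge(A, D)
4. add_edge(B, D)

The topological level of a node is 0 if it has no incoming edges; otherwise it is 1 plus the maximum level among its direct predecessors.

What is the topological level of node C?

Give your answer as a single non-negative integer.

Answer: 1

Derivation:
Op 1: add_edge(A, C). Edges now: 1
Op 2: add_edge(A, C) (duplicate, no change). Edges now: 1
Op 3: add_edge(A, D). Edges now: 2
Op 4: add_edge(B, D). Edges now: 3
Compute levels (Kahn BFS):
  sources (in-degree 0): A, B
  process A: level=0
    A->C: in-degree(C)=0, level(C)=1, enqueue
    A->D: in-degree(D)=1, level(D)>=1
  process B: level=0
    B->D: in-degree(D)=0, level(D)=1, enqueue
  process C: level=1
  process D: level=1
All levels: A:0, B:0, C:1, D:1
level(C) = 1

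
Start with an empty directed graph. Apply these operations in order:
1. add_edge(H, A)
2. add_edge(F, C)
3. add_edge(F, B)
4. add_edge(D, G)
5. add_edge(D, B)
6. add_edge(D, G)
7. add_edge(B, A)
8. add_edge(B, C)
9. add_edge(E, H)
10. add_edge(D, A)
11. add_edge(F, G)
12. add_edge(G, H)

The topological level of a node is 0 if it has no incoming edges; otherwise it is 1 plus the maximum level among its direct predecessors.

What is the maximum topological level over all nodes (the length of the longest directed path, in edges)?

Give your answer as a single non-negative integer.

Answer: 3

Derivation:
Op 1: add_edge(H, A). Edges now: 1
Op 2: add_edge(F, C). Edges now: 2
Op 3: add_edge(F, B). Edges now: 3
Op 4: add_edge(D, G). Edges now: 4
Op 5: add_edge(D, B). Edges now: 5
Op 6: add_edge(D, G) (duplicate, no change). Edges now: 5
Op 7: add_edge(B, A). Edges now: 6
Op 8: add_edge(B, C). Edges now: 7
Op 9: add_edge(E, H). Edges now: 8
Op 10: add_edge(D, A). Edges now: 9
Op 11: add_edge(F, G). Edges now: 10
Op 12: add_edge(G, H). Edges now: 11
Compute levels (Kahn BFS):
  sources (in-degree 0): D, E, F
  process D: level=0
    D->A: in-degree(A)=2, level(A)>=1
    D->B: in-degree(B)=1, level(B)>=1
    D->G: in-degree(G)=1, level(G)>=1
  process E: level=0
    E->H: in-degree(H)=1, level(H)>=1
  process F: level=0
    F->B: in-degree(B)=0, level(B)=1, enqueue
    F->C: in-degree(C)=1, level(C)>=1
    F->G: in-degree(G)=0, level(G)=1, enqueue
  process B: level=1
    B->A: in-degree(A)=1, level(A)>=2
    B->C: in-degree(C)=0, level(C)=2, enqueue
  process G: level=1
    G->H: in-degree(H)=0, level(H)=2, enqueue
  process C: level=2
  process H: level=2
    H->A: in-degree(A)=0, level(A)=3, enqueue
  process A: level=3
All levels: A:3, B:1, C:2, D:0, E:0, F:0, G:1, H:2
max level = 3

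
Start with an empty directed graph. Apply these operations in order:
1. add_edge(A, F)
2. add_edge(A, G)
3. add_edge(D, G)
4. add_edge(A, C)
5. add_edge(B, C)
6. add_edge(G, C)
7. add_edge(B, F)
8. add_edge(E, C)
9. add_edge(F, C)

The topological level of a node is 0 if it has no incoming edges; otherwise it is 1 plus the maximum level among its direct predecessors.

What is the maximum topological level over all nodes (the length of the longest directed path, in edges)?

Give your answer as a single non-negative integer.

Answer: 2

Derivation:
Op 1: add_edge(A, F). Edges now: 1
Op 2: add_edge(A, G). Edges now: 2
Op 3: add_edge(D, G). Edges now: 3
Op 4: add_edge(A, C). Edges now: 4
Op 5: add_edge(B, C). Edges now: 5
Op 6: add_edge(G, C). Edges now: 6
Op 7: add_edge(B, F). Edges now: 7
Op 8: add_edge(E, C). Edges now: 8
Op 9: add_edge(F, C). Edges now: 9
Compute levels (Kahn BFS):
  sources (in-degree 0): A, B, D, E
  process A: level=0
    A->C: in-degree(C)=4, level(C)>=1
    A->F: in-degree(F)=1, level(F)>=1
    A->G: in-degree(G)=1, level(G)>=1
  process B: level=0
    B->C: in-degree(C)=3, level(C)>=1
    B->F: in-degree(F)=0, level(F)=1, enqueue
  process D: level=0
    D->G: in-degree(G)=0, level(G)=1, enqueue
  process E: level=0
    E->C: in-degree(C)=2, level(C)>=1
  process F: level=1
    F->C: in-degree(C)=1, level(C)>=2
  process G: level=1
    G->C: in-degree(C)=0, level(C)=2, enqueue
  process C: level=2
All levels: A:0, B:0, C:2, D:0, E:0, F:1, G:1
max level = 2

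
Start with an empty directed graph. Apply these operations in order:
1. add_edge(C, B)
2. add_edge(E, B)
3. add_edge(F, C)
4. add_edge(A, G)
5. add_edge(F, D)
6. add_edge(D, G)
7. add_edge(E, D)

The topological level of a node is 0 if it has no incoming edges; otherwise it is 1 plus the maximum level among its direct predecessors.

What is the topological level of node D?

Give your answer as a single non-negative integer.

Answer: 1

Derivation:
Op 1: add_edge(C, B). Edges now: 1
Op 2: add_edge(E, B). Edges now: 2
Op 3: add_edge(F, C). Edges now: 3
Op 4: add_edge(A, G). Edges now: 4
Op 5: add_edge(F, D). Edges now: 5
Op 6: add_edge(D, G). Edges now: 6
Op 7: add_edge(E, D). Edges now: 7
Compute levels (Kahn BFS):
  sources (in-degree 0): A, E, F
  process A: level=0
    A->G: in-degree(G)=1, level(G)>=1
  process E: level=0
    E->B: in-degree(B)=1, level(B)>=1
    E->D: in-degree(D)=1, level(D)>=1
  process F: level=0
    F->C: in-degree(C)=0, level(C)=1, enqueue
    F->D: in-degree(D)=0, level(D)=1, enqueue
  process C: level=1
    C->B: in-degree(B)=0, level(B)=2, enqueue
  process D: level=1
    D->G: in-degree(G)=0, level(G)=2, enqueue
  process B: level=2
  process G: level=2
All levels: A:0, B:2, C:1, D:1, E:0, F:0, G:2
level(D) = 1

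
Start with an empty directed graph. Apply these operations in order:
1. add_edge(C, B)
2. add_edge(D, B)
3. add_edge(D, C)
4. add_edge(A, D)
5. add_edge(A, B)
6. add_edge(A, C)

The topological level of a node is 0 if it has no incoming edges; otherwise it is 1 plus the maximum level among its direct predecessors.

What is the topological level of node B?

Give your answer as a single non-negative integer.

Op 1: add_edge(C, B). Edges now: 1
Op 2: add_edge(D, B). Edges now: 2
Op 3: add_edge(D, C). Edges now: 3
Op 4: add_edge(A, D). Edges now: 4
Op 5: add_edge(A, B). Edges now: 5
Op 6: add_edge(A, C). Edges now: 6
Compute levels (Kahn BFS):
  sources (in-degree 0): A
  process A: level=0
    A->B: in-degree(B)=2, level(B)>=1
    A->C: in-degree(C)=1, level(C)>=1
    A->D: in-degree(D)=0, level(D)=1, enqueue
  process D: level=1
    D->B: in-degree(B)=1, level(B)>=2
    D->C: in-degree(C)=0, level(C)=2, enqueue
  process C: level=2
    C->B: in-degree(B)=0, level(B)=3, enqueue
  process B: level=3
All levels: A:0, B:3, C:2, D:1
level(B) = 3

Answer: 3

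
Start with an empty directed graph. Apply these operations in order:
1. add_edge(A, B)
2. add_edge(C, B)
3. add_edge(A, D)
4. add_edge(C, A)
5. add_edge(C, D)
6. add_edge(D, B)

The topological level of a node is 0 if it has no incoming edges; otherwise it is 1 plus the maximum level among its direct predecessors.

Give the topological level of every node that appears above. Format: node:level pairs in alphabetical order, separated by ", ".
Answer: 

Answer: A:1, B:3, C:0, D:2

Derivation:
Op 1: add_edge(A, B). Edges now: 1
Op 2: add_edge(C, B). Edges now: 2
Op 3: add_edge(A, D). Edges now: 3
Op 4: add_edge(C, A). Edges now: 4
Op 5: add_edge(C, D). Edges now: 5
Op 6: add_edge(D, B). Edges now: 6
Compute levels (Kahn BFS):
  sources (in-degree 0): C
  process C: level=0
    C->A: in-degree(A)=0, level(A)=1, enqueue
    C->B: in-degree(B)=2, level(B)>=1
    C->D: in-degree(D)=1, level(D)>=1
  process A: level=1
    A->B: in-degree(B)=1, level(B)>=2
    A->D: in-degree(D)=0, level(D)=2, enqueue
  process D: level=2
    D->B: in-degree(B)=0, level(B)=3, enqueue
  process B: level=3
All levels: A:1, B:3, C:0, D:2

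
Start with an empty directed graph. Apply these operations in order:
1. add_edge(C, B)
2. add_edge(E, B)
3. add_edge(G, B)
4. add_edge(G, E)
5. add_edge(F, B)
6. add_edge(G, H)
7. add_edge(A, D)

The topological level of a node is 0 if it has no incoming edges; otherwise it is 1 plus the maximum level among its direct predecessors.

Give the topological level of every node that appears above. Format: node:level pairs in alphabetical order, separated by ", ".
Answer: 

Answer: A:0, B:2, C:0, D:1, E:1, F:0, G:0, H:1

Derivation:
Op 1: add_edge(C, B). Edges now: 1
Op 2: add_edge(E, B). Edges now: 2
Op 3: add_edge(G, B). Edges now: 3
Op 4: add_edge(G, E). Edges now: 4
Op 5: add_edge(F, B). Edges now: 5
Op 6: add_edge(G, H). Edges now: 6
Op 7: add_edge(A, D). Edges now: 7
Compute levels (Kahn BFS):
  sources (in-degree 0): A, C, F, G
  process A: level=0
    A->D: in-degree(D)=0, level(D)=1, enqueue
  process C: level=0
    C->B: in-degree(B)=3, level(B)>=1
  process F: level=0
    F->B: in-degree(B)=2, level(B)>=1
  process G: level=0
    G->B: in-degree(B)=1, level(B)>=1
    G->E: in-degree(E)=0, level(E)=1, enqueue
    G->H: in-degree(H)=0, level(H)=1, enqueue
  process D: level=1
  process E: level=1
    E->B: in-degree(B)=0, level(B)=2, enqueue
  process H: level=1
  process B: level=2
All levels: A:0, B:2, C:0, D:1, E:1, F:0, G:0, H:1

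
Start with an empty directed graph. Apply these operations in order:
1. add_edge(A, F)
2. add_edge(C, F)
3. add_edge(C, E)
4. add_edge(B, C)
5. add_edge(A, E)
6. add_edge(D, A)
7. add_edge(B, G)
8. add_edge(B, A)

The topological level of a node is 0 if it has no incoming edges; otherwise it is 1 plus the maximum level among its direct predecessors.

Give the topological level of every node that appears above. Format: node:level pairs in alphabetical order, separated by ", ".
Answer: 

Op 1: add_edge(A, F). Edges now: 1
Op 2: add_edge(C, F). Edges now: 2
Op 3: add_edge(C, E). Edges now: 3
Op 4: add_edge(B, C). Edges now: 4
Op 5: add_edge(A, E). Edges now: 5
Op 6: add_edge(D, A). Edges now: 6
Op 7: add_edge(B, G). Edges now: 7
Op 8: add_edge(B, A). Edges now: 8
Compute levels (Kahn BFS):
  sources (in-degree 0): B, D
  process B: level=0
    B->A: in-degree(A)=1, level(A)>=1
    B->C: in-degree(C)=0, level(C)=1, enqueue
    B->G: in-degree(G)=0, level(G)=1, enqueue
  process D: level=0
    D->A: in-degree(A)=0, level(A)=1, enqueue
  process C: level=1
    C->E: in-degree(E)=1, level(E)>=2
    C->F: in-degree(F)=1, level(F)>=2
  process G: level=1
  process A: level=1
    A->E: in-degree(E)=0, level(E)=2, enqueue
    A->F: in-degree(F)=0, level(F)=2, enqueue
  process E: level=2
  process F: level=2
All levels: A:1, B:0, C:1, D:0, E:2, F:2, G:1

Answer: A:1, B:0, C:1, D:0, E:2, F:2, G:1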